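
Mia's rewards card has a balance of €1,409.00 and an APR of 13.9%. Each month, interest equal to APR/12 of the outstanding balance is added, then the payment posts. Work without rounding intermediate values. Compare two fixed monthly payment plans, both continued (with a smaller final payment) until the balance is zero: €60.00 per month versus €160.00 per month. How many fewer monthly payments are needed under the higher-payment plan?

18 fewer payments

Monthly rate r = 13.9%/12 = 1.15833% = 0.0115833.
At €60.00/mo: n = ⌈−ln(1 − rB₀/P)/ln(1+r)⌉ = 28 payments (last €34.07); total interest = total paid − €1,409.00 = €245.07.
At €160.00/mo: 10 payments (last €54.96); total interest €85.96.
Payments saved = 28 − 10 = 18.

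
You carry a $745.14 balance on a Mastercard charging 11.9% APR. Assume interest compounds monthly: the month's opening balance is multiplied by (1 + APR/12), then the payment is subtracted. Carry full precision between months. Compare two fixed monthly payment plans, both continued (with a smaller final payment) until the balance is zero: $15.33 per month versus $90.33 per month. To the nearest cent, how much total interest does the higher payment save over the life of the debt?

Monthly rate r = 11.9%/12 = 0.991667% = 0.00991667.
At $15.33/mo: n = ⌈−ln(1 − rB₀/P)/ln(1+r)⌉ = 67 payments (last $10.17); total interest = total paid − $745.14 = $276.81.
At $90.33/mo: 9 payments (last $58.70); total interest $36.20.
Interest saved = $276.81 − $36.20 = $240.61.

$240.61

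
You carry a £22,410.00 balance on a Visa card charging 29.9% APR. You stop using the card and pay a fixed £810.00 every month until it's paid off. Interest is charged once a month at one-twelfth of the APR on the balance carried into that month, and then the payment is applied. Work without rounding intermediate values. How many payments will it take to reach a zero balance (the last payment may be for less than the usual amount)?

48 payments

Monthly rate r = 29.9%/12 = 2.49167% = 0.0249167.
Recurrence: B ← B·(1+r) − £810.00.
Month 1: interest £558.38; balance after payment £22,158.38.
Month 2: interest £552.11; balance after payment £21,900.50.
Closed form: n = −ln(1 − rB₀/P)/ln(1+r) = −ln(0.31064)/ln(1.02492) ≈ 47.504, so the balance reaches zero during payment 48.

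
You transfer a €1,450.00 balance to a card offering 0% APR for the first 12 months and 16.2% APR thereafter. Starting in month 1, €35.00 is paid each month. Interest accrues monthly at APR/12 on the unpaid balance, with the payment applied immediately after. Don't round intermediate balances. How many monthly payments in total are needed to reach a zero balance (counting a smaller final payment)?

Promo months 1–12 at r₀ = 0%/12 = 0; months 13+ at r₁ = 16.2%/12 = 0.0135.
After month 12 (no interest yet): B = €1,450.00 − 12·€35.00 = €1,030.00.
Then at r₁ with €35.00/mo: n₂ = −ln(1 − r₁·B/P)/ln(1+r₁) ≈ 37.76 → 38 more payments.

50 months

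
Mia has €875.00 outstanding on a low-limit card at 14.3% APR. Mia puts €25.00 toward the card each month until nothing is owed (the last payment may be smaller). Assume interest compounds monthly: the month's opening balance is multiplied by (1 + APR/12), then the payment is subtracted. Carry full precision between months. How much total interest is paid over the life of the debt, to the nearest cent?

Monthly rate r = 14.3%/12 = 1.19167% = 0.0119167.
Payoff takes n = ⌈−ln(1 − rB₀/P)/ln(1+r)⌉ = ⌈45.560⌉ = 46 payments; the last is €14.03.
Total paid = 45·€25.00 + €14.03 = €1,139.03.
Total interest = total paid − principal = €1,139.03 − €875.00 = €264.03.

€264.03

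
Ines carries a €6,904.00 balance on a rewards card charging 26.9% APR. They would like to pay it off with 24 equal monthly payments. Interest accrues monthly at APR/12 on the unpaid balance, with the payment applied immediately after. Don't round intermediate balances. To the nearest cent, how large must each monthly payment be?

€375.09

Monthly rate r = 26.9%/12 = 2.24167% = 0.0224167.
Level-payment amortization: P = B₀·r / (1 − (1+r)^(−n)) = 6904.00·0.0224167 / (1 − 1.02242^(−24)).
Denominator 1 − (1+r)^(−24) = 0.412605454.
P = 154.765 / 0.412605454 ≈ 375.09.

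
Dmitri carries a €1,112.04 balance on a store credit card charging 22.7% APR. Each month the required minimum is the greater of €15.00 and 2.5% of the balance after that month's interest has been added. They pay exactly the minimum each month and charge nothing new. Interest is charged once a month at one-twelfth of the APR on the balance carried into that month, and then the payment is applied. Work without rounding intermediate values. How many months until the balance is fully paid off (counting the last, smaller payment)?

Monthly rate r = 22.7%/12 = 1.89167% = 0.0189167.
While 2.5% of the post-interest balance exceeds €15.00, each month B ← (B·(1+r))·(1 − 0.025), i.e. B shrinks by the factor (1+r)·0.975 = 0.99344.
This holds for months 1–97. Entering month 98 the balance is €587.51; 2.5% of the post-interest balance is now below €15.00, so the flat €15.00 minimum applies from here.
From month 98 a fixed €15.00 at rate r clears €587.51 in 73 more payments. Total: 97 + 73 = 170 months.

170 months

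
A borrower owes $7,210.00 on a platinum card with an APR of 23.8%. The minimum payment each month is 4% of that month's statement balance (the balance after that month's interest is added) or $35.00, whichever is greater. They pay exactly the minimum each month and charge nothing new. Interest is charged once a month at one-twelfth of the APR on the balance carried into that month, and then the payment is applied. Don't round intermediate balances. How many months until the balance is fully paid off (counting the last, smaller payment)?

135 months

Monthly rate r = 23.8%/12 = 1.98333% = 0.0198333.
While 4% of the post-interest balance exceeds $35.00, each month B ← (B·(1+r))·(1 − 0.04), i.e. B shrinks by the factor (1+r)·0.96 = 0.97904.
This holds for months 1–101. Entering month 102 the balance is $848.75; 4% of the post-interest balance is now below $35.00, so the flat $35.00 minimum applies from here.
From month 102 a fixed $35.00 at rate r clears $848.75 in 34 more payments. Total: 101 + 34 = 135 months.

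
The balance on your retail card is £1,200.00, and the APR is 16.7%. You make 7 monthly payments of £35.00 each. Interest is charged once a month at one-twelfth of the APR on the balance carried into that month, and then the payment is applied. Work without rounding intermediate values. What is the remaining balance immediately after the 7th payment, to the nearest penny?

Monthly rate r = 16.7%/12 = 1.39167% = 0.0139167.
Each month: B ← B·(1+r) − £35.00.
Month 1: interest £16.70; balance after payment £1,181.70.
Month 2: interest £16.45; balance after payment £1,163.15.
Month 3: interest £16.19; balance after payment £1,144.33.
Month 4: interest £15.93; balance after payment £1,125.26.
Month 5: interest £15.66; balance after payment £1,105.92.
Month 6: interest £15.39; balance after payment £1,086.31.
Month 7: interest £15.12; balance after payment £1,066.43.

£1,066.43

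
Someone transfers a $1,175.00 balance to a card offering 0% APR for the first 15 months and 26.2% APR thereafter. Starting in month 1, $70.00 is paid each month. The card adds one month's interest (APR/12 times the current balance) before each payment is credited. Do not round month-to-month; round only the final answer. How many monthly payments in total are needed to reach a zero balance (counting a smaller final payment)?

Promo months 1–15 at r₀ = 0%/12 = 0; months 16+ at r₁ = 26.2%/12 = 0.0218333.
After month 15 (no interest yet): B = $1,175.00 − 15·$70.00 = $125.00.
Then at r₁ with $70.00/mo: n₂ = −ln(1 − r₁·B/P)/ln(1+r₁) ≈ 1.84 → 2 more payments.

17 payments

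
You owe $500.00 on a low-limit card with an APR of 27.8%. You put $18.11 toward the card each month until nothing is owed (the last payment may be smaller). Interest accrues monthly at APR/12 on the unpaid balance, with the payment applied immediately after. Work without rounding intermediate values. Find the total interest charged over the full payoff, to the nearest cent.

Monthly rate r = 27.8%/12 = 2.31667% = 0.0231667.
Payoff takes n = ⌈−ln(1 − rB₀/P)/ln(1+r)⌉ = ⌈44.562⌉ = 45 payments; the last is $10.22.
Total paid = 44·$18.11 + $10.22 = $807.06.
Total interest = total paid − principal = $807.06 − $500.00 = $307.06.

$307.06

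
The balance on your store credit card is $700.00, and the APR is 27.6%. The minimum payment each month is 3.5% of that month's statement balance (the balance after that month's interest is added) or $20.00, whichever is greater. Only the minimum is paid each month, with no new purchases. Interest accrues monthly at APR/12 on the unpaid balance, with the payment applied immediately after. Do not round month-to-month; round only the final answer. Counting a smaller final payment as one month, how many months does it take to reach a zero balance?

63 months

Monthly rate r = 27.6%/12 = 2.3% = 0.023.
While 3.5% of the post-interest balance exceeds $20.00, each month B ← (B·(1+r))·(1 − 0.035), i.e. B shrinks by the factor (1+r)·0.965 = 0.98719.
This holds for months 1–18. Entering month 19 the balance is $555.07; 3.5% of the post-interest balance is now below $20.00, so the flat $20.00 minimum applies from here.
From month 19 a fixed $20.00 at rate r clears $555.07 in 45 more payments. Total: 18 + 45 = 63 months.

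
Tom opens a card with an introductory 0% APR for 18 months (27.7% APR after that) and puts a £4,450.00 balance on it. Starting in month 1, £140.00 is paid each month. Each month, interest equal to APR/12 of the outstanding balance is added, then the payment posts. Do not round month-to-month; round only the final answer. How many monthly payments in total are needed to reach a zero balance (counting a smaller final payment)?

35 payments

Promo months 1–18 at r₀ = 0%/12 = 0; months 19+ at r₁ = 27.7%/12 = 0.0230833.
After month 18 (no interest yet): B = £4,450.00 − 18·£140.00 = £1,930.00.
Then at r₁ with £140.00/mo: n₂ = −ln(1 − r₁·B/P)/ln(1+r₁) ≈ 16.78 → 17 more payments.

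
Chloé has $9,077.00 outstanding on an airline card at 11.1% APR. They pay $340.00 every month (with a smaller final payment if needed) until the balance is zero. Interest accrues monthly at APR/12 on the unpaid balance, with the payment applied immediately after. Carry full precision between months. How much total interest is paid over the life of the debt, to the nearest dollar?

Monthly rate r = 11.1%/12 = 0.925% = 0.00925.
Payoff takes n = ⌈−ln(1 − rB₀/P)/ln(1+r)⌉ = ⌈30.803⌉ = 31 payments; the last is $273.37.
Total paid = 30·$340.00 + $273.37 = $10,473.37.
Total interest = total paid − principal = $10,473.37 − $9,077.00 = $1,396.37.

$1,396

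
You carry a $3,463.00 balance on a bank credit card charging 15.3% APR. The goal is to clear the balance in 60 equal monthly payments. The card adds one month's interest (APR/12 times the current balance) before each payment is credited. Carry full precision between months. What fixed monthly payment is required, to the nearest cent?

$82.93

Monthly rate r = 15.3%/12 = 1.275% = 0.01275.
Level-payment amortization: P = B₀·r / (1 − (1+r)^(−n)) = 3463.00·0.01275 / (1 − 1.01275^(−60)).
Denominator 1 − (1+r)^(−60) = 0.532410351.
P = 44.1532 / 0.532410351 ≈ 82.93.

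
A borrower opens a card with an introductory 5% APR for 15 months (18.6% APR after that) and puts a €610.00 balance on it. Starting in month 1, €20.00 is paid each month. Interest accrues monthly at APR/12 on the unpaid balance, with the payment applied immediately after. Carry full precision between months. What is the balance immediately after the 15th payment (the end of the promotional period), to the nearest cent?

€340.35

Promo months 1–15 at r₀ = 5%/12 = 0.00416667; months 16+ at r₁ = 18.6%/12 = 0.0155.
After month 15: iterate B ← B·(1+r₀) − €20.00 for 15 months → €340.35.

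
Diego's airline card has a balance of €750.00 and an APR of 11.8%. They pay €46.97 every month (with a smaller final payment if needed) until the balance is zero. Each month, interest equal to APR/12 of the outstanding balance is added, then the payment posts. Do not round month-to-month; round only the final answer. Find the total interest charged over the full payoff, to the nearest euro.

Monthly rate r = 11.8%/12 = 0.983333% = 0.00983333.
Payoff takes n = ⌈−ln(1 − rB₀/P)/ln(1+r)⌉ = ⌈17.455⌉ = 18 payments; the last is €21.45.
Total paid = 17·€46.97 + €21.45 = €819.94.
Total interest = total paid − principal = €819.94 − €750.00 = €69.94.

€70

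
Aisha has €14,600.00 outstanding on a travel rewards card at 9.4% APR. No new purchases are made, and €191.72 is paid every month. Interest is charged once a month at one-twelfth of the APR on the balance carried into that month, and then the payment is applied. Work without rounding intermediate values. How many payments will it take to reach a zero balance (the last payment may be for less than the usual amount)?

Monthly rate r = 9.4%/12 = 0.783333% = 0.00783333.
Recurrence: B ← B·(1+r) − €191.72.
Month 1: interest €114.37; balance after payment €14,522.65.
Month 2: interest €113.76; balance after payment €14,444.69.
Closed form: n = −ln(1 − rB₀/P)/ln(1+r) = −ln(0.40347)/ln(1.00783) ≈ 116.324, so the balance reaches zero during payment 117.

117 months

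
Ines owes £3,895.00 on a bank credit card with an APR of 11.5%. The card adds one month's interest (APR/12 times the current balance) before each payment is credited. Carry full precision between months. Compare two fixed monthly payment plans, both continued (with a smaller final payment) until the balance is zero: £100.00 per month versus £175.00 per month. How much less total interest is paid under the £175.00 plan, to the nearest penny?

Monthly rate r = 11.5%/12 = 0.958333% = 0.00958333.
At £100.00/mo: n = ⌈−ln(1 − rB₀/P)/ln(1+r)⌉ = 49 payments (last £98.89); total interest = total paid − £3,895.00 = £1,003.89.
At £175.00/mo: 26 payments (last £26.95); total interest £506.95.
Interest saved = £1,003.89 − £506.95 = £496.94.

£496.94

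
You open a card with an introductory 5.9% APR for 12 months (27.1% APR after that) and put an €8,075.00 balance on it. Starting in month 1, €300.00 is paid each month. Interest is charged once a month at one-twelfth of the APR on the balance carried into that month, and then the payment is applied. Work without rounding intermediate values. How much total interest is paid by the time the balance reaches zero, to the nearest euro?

€1,653

Promo months 1–12 at r₀ = 5.9%/12 = 0.00491667; months 13+ at r₁ = 27.1%/12 = 0.0225833.
After month 12: iterate B ← B·(1+r₀) − €300.00 for 12 months → €4,865.56.
Then at r₁ with €300.00/mo: n₂ = −ln(1 − r₁·B/P)/ln(1+r₁) ≈ 20.42 → 21 more payments.
Total paid = 32·€300.00 + €128.27 = €9,728.27; interest = €9,728.27 − €8,075.00 = €1,653.27.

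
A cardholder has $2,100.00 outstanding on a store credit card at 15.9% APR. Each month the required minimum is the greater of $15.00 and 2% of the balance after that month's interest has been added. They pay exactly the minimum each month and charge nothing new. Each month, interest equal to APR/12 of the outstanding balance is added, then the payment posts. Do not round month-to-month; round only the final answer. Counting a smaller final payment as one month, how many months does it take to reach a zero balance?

229 months

Monthly rate r = 15.9%/12 = 1.325% = 0.01325.
While 2% of the post-interest balance exceeds $15.00, each month B ← (B·(1+r))·(1 − 0.02), i.e. B shrinks by the factor (1+r)·0.98 = 0.99299.
This holds for months 1–149. Entering month 150 the balance is $735.66; 2% of the post-interest balance is now below $15.00, so the flat $15.00 minimum applies from here.
From month 150 a fixed $15.00 at rate r clears $735.66 in 80 more payments. Total: 149 + 80 = 229 months.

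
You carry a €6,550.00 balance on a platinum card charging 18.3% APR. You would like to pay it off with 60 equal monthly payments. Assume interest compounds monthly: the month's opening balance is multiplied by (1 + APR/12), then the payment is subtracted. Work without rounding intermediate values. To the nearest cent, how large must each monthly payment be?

€167.40

Monthly rate r = 18.3%/12 = 1.525% = 0.01525.
Level-payment amortization: P = B₀·r / (1 − (1+r)^(−n)) = 6550.00·0.01525 / (1 − 1.01525^(−60)).
Denominator 1 − (1+r)^(−60) = 0.596707533.
P = 99.8875 / 0.596707533 ≈ 167.40.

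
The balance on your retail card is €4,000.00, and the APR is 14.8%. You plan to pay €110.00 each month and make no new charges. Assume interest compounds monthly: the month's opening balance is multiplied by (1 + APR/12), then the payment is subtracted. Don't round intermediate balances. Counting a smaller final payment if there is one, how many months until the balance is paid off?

49 payments

Monthly rate r = 14.8%/12 = 1.23333% = 0.0123333.
Recurrence: B ← B·(1+r) − €110.00.
Month 1: interest €49.33; balance after payment €3,939.33.
Month 2: interest €48.59; balance after payment €3,877.92.
Closed form: n = −ln(1 − rB₀/P)/ln(1+r) = −ln(0.55152)/ln(1.01233) ≈ 48.547, so the balance reaches zero during payment 49.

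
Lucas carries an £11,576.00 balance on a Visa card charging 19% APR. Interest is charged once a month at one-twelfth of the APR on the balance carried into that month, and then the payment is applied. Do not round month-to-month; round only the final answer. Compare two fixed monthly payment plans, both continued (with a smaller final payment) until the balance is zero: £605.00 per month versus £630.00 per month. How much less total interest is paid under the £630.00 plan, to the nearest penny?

£111.04

Monthly rate r = 19%/12 = 1.58333% = 0.0158333.
At £605.00/mo: n = ⌈−ln(1 − rB₀/P)/ln(1+r)⌉ = 23 payments (last £589.29); total interest = total paid − £11,576.00 = £2,323.29.
At £630.00/mo: 22 payments (last £558.25); total interest £2,212.25.
Interest saved = £2,323.29 − £2,212.25 = £111.04.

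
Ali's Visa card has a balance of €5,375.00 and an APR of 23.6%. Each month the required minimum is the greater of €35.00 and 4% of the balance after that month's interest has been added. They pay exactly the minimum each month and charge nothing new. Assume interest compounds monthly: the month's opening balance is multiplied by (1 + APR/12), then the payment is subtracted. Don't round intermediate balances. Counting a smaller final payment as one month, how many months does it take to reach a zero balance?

Monthly rate r = 23.6%/12 = 1.96667% = 0.0196667.
While 4% of the post-interest balance exceeds €35.00, each month B ← (B·(1+r))·(1 − 0.04), i.e. B shrinks by the factor (1+r)·0.96 = 0.97888.
This holds for months 1–86. Entering month 87 the balance is €857.26; 4% of the post-interest balance is now below €35.00, so the flat €35.00 minimum applies from here.
From month 87 a fixed €35.00 at rate r clears €857.26 in 34 more payments. Total: 86 + 34 = 120 months.

120 months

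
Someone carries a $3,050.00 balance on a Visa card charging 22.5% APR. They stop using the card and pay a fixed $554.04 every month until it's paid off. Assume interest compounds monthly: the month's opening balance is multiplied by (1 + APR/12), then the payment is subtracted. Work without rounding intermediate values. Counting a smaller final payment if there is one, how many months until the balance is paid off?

6 payments

Monthly rate r = 22.5%/12 = 1.875% = 0.01875.
Recurrence: B ← B·(1+r) − $554.04.
Month 1: interest $57.19; balance after payment $2,553.15.
Month 2: interest $47.87; balance after payment $2,046.98.
Month 3: interest $38.38; balance after payment $1,531.32.
Month 4: interest $28.71; balance after payment $1,005.99.
Month 5: interest $18.86; balance after payment $470.81.
Month 6: interest $8.83; balance after payment $0.00.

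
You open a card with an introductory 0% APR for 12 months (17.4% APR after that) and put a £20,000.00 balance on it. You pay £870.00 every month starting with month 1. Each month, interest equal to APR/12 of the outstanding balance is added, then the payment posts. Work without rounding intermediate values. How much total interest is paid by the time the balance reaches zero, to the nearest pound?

£929

Promo months 1–12 at r₀ = 0%/12 = 0; months 13+ at r₁ = 17.4%/12 = 0.0145.
After month 12 (no interest yet): B = £20,000.00 − 12·£870.00 = £9,560.00.
Then at r₁ with £870.00/mo: n₂ = −ln(1 − r₁·B/P)/ln(1+r₁) ≈ 12.06 → 13 more payments.
Total paid = 24·£870.00 + £49.25 = £20,929.25; interest = £20,929.25 − £20,000.00 = £929.25.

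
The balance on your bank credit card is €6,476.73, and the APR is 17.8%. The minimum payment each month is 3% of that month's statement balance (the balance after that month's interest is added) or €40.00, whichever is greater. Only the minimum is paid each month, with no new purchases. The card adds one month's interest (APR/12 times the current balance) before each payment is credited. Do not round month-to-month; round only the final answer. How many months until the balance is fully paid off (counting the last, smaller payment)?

147 months

Monthly rate r = 17.8%/12 = 1.48333% = 0.0148333.
While 3% of the post-interest balance exceeds €40.00, each month B ← (B·(1+r))·(1 − 0.03), i.e. B shrinks by the factor (1+r)·0.97 = 0.98439.
This holds for months 1–102. Entering month 103 the balance is €1,301.17; 3% of the post-interest balance is now below €40.00, so the flat €40.00 minimum applies from here.
From month 103 a fixed €40.00 at rate r clears €1,301.17 in 45 more payments. Total: 102 + 45 = 147 months.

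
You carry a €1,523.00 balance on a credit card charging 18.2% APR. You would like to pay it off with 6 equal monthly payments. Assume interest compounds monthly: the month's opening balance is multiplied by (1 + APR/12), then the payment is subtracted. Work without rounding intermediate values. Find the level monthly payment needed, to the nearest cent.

€267.48

Monthly rate r = 18.2%/12 = 1.51667% = 0.0151667.
Level-payment amortization: P = B₀·r / (1 − (1+r)^(−n)) = 1523.00·0.0151667 / (1 − 1.01517^(−6)).
Denominator 1 − (1+r)^(−6) = 0.0863583167.
P = 23.0988 / 0.0863583167 ≈ 267.48.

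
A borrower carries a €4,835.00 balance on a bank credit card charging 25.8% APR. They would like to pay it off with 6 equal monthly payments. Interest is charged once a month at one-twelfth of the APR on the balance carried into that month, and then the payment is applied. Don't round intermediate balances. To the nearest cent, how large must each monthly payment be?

€867.55

Monthly rate r = 25.8%/12 = 2.15% = 0.0215.
Level-payment amortization: P = B₀·r / (1 − (1+r)^(−n)) = 4835.00·0.0215 / (1 − 1.0215^(−6)).
Denominator 1 − (1+r)^(−6) = 0.11982349.
P = 103.953 / 0.11982349 ≈ 867.55.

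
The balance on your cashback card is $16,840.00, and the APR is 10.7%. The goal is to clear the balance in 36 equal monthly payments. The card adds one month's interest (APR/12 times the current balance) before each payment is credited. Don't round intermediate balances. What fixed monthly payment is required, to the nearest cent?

Monthly rate r = 10.7%/12 = 0.891667% = 0.00891667.
Level-payment amortization: P = B₀·r / (1 − (1+r)^(−n)) = 16840.00·0.00891667 / (1 − 1.00892^(−36)).
Denominator 1 − (1+r)^(−36) = 0.273543974.
P = 150.157 / 0.273543974 ≈ 548.93.

$548.93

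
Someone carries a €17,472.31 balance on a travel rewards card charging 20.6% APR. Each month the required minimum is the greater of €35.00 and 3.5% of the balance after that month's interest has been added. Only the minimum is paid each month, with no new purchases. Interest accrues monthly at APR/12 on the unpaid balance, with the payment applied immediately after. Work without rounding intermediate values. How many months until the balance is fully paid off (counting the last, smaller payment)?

Monthly rate r = 20.6%/12 = 1.71667% = 0.0171667.
While 3.5% of the post-interest balance exceeds €35.00, each month B ← (B·(1+r))·(1 − 0.035), i.e. B shrinks by the factor (1+r)·0.965 = 0.98157.
This holds for months 1–155. Entering month 156 the balance is €976.93; 3.5% of the post-interest balance is now below €35.00, so the flat €35.00 minimum applies from here.
From month 156 a fixed €35.00 at rate r clears €976.93 in 39 more payments. Total: 155 + 39 = 194 months.

194 months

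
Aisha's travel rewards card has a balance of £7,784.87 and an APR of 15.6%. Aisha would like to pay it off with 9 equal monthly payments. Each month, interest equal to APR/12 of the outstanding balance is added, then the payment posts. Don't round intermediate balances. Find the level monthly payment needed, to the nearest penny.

£922.18

Monthly rate r = 15.6%/12 = 1.3% = 0.013.
Level-payment amortization: P = B₀·r / (1 − (1+r)^(−n)) = 7784.87·0.013 / (1 − 1.013^(−9)).
Denominator 1 − (1+r)^(−9) = 0.109743831.
P = 101.203 / 0.109743831 ≈ 922.18.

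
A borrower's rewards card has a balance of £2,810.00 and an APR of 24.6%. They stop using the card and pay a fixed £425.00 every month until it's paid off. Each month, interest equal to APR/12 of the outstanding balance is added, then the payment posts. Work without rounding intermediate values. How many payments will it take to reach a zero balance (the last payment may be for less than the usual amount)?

Monthly rate r = 24.6%/12 = 2.05% = 0.0205.
Recurrence: B ← B·(1+r) − £425.00.
Month 1: interest £57.61; balance after payment £2,442.61.
Month 2: interest £50.07; balance after payment £2,067.68.
Closed form: n = −ln(1 − rB₀/P)/ln(1+r) = −ln(0.86446)/ln(1.0205) ≈ 7.178, so the balance reaches zero during payment 8.

8 payments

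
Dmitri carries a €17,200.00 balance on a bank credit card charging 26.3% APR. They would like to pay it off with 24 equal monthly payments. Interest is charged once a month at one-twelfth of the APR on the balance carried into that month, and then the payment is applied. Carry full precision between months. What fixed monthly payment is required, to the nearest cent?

Monthly rate r = 26.3%/12 = 2.19167% = 0.0219167.
Level-payment amortization: P = B₀·r / (1 − (1+r)^(−n)) = 17200.00·0.0219167 / (1 − 1.02192^(−24)).
Denominator 1 − (1+r)^(−24) = 0.405668941.
P = 376.967 / 0.405668941 ≈ 929.25.

€929.25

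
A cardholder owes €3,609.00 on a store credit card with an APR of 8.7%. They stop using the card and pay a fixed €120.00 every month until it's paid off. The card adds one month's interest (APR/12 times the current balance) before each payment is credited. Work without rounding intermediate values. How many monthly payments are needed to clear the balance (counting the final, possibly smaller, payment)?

Monthly rate r = 8.7%/12 = 0.725% = 0.00725.
Recurrence: B ← B·(1+r) − €120.00.
Month 1: interest €26.17; balance after payment €3,515.17.
Month 2: interest €25.48; balance after payment €3,420.65.
Closed form: n = −ln(1 − rB₀/P)/ln(1+r) = −ln(0.78196)/ln(1.00725) ≈ 34.048, so the balance reaches zero during payment 35.

35 months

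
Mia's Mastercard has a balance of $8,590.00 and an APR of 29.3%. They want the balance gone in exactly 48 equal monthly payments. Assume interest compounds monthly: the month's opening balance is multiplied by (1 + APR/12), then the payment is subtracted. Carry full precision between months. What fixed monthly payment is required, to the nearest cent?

Monthly rate r = 29.3%/12 = 2.44167% = 0.0244167.
Level-payment amortization: P = B₀·r / (1 − (1+r)^(−n)) = 8590.00·0.0244167 / (1 − 1.02442^(−48)).
Denominator 1 − (1+r)^(−48) = 0.685861264.
P = 209.739 / 0.685861264 ≈ 305.80.

$305.80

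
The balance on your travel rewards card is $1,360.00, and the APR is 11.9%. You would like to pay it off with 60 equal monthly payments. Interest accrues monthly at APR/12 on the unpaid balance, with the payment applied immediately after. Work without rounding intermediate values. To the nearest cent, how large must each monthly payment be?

$30.18

Monthly rate r = 11.9%/12 = 0.991667% = 0.00991667.
Level-payment amortization: P = B₀·r / (1 − (1+r)^(−n)) = 1360.00·0.00991667 / (1 − 1.00992^(−60)).
Denominator 1 − (1+r)^(−60) = 0.446818517.
P = 13.4867 / 0.446818517 ≈ 30.18.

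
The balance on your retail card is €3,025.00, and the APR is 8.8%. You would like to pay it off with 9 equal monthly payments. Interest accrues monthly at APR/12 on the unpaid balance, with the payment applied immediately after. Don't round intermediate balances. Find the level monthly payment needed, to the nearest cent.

€348.56

Monthly rate r = 8.8%/12 = 0.733333% = 0.00733333.
Level-payment amortization: P = B₀·r / (1 − (1+r)^(−n)) = 3025.00·0.00733333 / (1 − 1.00733^(−9)).
Denominator 1 − (1+r)^(−9) = 0.0636436664.
P = 22.1833 / 0.0636436664 ≈ 348.56.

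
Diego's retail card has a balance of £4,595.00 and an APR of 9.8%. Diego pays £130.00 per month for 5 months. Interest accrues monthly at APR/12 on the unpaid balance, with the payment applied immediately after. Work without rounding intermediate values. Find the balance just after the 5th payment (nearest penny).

£4,125.02

Monthly rate r = 9.8%/12 = 0.816667% = 0.00816667.
Each month: B ← B·(1+r) − £130.00.
Month 1: interest £37.53; balance after payment £4,502.53.
Month 2: interest £36.77; balance after payment £4,409.30.
Month 3: interest £36.01; balance after payment £4,315.31.
Month 4: interest £35.24; balance after payment £4,220.55.
Month 5: interest £34.47; balance after payment £4,125.02.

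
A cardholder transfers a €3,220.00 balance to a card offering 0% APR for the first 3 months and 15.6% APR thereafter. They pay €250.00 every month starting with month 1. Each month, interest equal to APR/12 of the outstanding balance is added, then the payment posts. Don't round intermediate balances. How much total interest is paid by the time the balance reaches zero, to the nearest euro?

Promo months 1–3 at r₀ = 0%/12 = 0; months 4+ at r₁ = 15.6%/12 = 0.013.
After month 3 (no interest yet): B = €3,220.00 − 3·€250.00 = €2,470.00.
Then at r₁ with €250.00/mo: n₂ = −ln(1 − r₁·B/P)/ln(1+r₁) ≈ 10.64 → 11 more payments.
Total paid = 13·€250.00 + €161.18 = €3,411.18; interest = €3,411.18 − €3,220.00 = €191.18.

€191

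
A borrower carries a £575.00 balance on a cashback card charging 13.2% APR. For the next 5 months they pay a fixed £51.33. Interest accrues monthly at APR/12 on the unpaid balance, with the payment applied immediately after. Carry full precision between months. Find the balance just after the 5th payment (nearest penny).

£344.97

Monthly rate r = 13.2%/12 = 1.1% = 0.011.
Each month: B ← B·(1+r) − £51.33.
Month 1: interest £6.32; balance after payment £530.00.
Month 2: interest £5.83; balance after payment £484.49.
Month 3: interest £5.33; balance after payment £438.49.
Month 4: interest £4.82; balance after payment £391.99.
Month 5: interest £4.31; balance after payment £344.97.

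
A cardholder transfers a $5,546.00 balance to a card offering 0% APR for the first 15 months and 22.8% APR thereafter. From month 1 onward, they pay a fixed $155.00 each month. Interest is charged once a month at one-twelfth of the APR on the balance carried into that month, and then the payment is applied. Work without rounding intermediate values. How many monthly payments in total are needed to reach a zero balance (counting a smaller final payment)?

42 months

Promo months 1–15 at r₀ = 0%/12 = 0; months 16+ at r₁ = 22.8%/12 = 0.019.
After month 15 (no interest yet): B = $5,546.00 − 15·$155.00 = $3,221.00.
Then at r₁ with $155.00/mo: n₂ = −ln(1 − r₁·B/P)/ln(1+r₁) ≈ 26.68 → 27 more payments.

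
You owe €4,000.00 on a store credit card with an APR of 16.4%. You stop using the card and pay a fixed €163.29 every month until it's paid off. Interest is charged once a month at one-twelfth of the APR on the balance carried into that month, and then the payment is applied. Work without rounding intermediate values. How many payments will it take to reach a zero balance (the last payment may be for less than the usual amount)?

Monthly rate r = 16.4%/12 = 1.36667% = 0.0136667.
Recurrence: B ← B·(1+r) − €163.29.
Month 1: interest €54.67; balance after payment €3,891.38.
Month 2: interest €53.18; balance after payment €3,781.27.
Closed form: n = −ln(1 − rB₀/P)/ln(1+r) = −ln(0.66522)/ln(1.01367) ≈ 30.031, so the balance reaches zero during payment 31.

31 months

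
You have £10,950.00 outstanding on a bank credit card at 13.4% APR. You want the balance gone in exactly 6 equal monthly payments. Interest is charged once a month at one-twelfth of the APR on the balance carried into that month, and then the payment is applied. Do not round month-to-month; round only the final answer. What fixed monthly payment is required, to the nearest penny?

£1,896.99

Monthly rate r = 13.4%/12 = 1.11667% = 0.0111667.
Level-payment amortization: P = B₀·r / (1 − (1+r)^(−n)) = 10950.00·0.0111667 / (1 − 1.01117^(−6)).
Denominator 1 − (1+r)^(−6) = 0.064457476.
P = 122.275 / 0.064457476 ≈ 1896.99.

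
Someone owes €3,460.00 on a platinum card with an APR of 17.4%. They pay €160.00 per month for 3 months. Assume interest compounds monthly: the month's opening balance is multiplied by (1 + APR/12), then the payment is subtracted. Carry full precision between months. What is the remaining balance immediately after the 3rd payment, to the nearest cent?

Monthly rate r = 17.4%/12 = 1.45% = 0.0145.
Each month: B ← B·(1+r) − €160.00.
Month 1: interest €50.17; balance after payment €3,350.17.
Month 2: interest €48.58; balance after payment €3,238.75.
Month 3: interest €46.96; balance after payment €3,125.71.

€3,125.71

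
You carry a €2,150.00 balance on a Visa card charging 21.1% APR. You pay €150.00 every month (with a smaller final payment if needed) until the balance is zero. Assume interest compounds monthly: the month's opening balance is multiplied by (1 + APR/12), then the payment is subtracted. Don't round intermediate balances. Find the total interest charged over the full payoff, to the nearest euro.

€349

Monthly rate r = 21.1%/12 = 1.75833% = 0.0175833.
Payoff takes n = ⌈−ln(1 − rB₀/P)/ln(1+r)⌉ = ⌈16.660⌉ = 17 payments; the last is €99.26.
Total paid = 16·€150.00 + €99.26 = €2,499.26.
Total interest = total paid − principal = €2,499.26 − €2,150.00 = €349.26.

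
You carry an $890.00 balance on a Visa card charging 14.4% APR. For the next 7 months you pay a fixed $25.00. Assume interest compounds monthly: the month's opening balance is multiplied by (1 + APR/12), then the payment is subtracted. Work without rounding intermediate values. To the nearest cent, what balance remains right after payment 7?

$786.08

Monthly rate r = 14.4%/12 = 1.2% = 0.012.
Each month: B ← B·(1+r) − $25.00.
Month 1: interest $10.68; balance after payment $875.68.
Month 2: interest $10.51; balance after payment $861.19.
Month 3: interest $10.33; balance after payment $846.52.
Month 4: interest $10.16; balance after payment $831.68.
Month 5: interest $9.98; balance after payment $816.66.
Month 6: interest $9.80; balance after payment $801.46.
Month 7: interest $9.62; balance after payment $786.08.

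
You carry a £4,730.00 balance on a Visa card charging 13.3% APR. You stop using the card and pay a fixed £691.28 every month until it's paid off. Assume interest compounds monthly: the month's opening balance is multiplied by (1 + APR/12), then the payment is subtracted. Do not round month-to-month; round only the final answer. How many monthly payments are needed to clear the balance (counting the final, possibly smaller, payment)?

Monthly rate r = 13.3%/12 = 1.10833% = 0.0110833.
Recurrence: B ← B·(1+r) − £691.28.
Month 1: interest £52.42; balance after payment £4,091.14.
Month 2: interest £45.34; balance after payment £3,445.21.
Closed form: n = −ln(1 − rB₀/P)/ln(1+r) = −ln(0.92416)/ln(1.01108) ≈ 7.155, so the balance reaches zero during payment 8.

8 payments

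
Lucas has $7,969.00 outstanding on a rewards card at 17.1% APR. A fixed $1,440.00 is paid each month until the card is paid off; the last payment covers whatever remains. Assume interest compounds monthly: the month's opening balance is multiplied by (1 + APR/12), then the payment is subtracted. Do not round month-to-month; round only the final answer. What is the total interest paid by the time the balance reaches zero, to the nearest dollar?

$392

Monthly rate r = 17.1%/12 = 1.425% = 0.01425.
Payoff takes n = ⌈−ln(1 − rB₀/P)/ln(1+r)⌉ = ⌈5.805⌉ = 6 payments; the last is $1,161.38.
Total paid = 5·$1,440.00 + $1,161.38 = $8,361.38.
Total interest = total paid − principal = $8,361.38 − $7,969.00 = $392.38.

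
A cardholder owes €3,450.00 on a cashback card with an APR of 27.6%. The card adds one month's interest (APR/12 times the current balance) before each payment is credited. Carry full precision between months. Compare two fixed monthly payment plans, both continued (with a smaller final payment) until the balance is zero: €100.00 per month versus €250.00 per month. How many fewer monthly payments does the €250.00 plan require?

Monthly rate r = 27.6%/12 = 2.3% = 0.023.
At €100.00/mo: n = ⌈−ln(1 − rB₀/P)/ln(1+r)⌉ = 70 payments (last €37.34); total interest = total paid − €3,450.00 = €3,487.34.
At €250.00/mo: 17 payments (last €198.52); total interest €748.52.
Payments saved = 70 − 17 = 53.

53 fewer payments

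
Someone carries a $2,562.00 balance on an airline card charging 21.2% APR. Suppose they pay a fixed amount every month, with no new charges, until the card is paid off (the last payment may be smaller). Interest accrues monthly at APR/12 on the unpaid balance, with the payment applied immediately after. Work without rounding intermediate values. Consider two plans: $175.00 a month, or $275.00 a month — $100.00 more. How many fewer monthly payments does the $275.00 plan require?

Monthly rate r = 21.2%/12 = 1.76667% = 0.0176667.
At $175.00/mo: n = ⌈−ln(1 − rB₀/P)/ln(1+r)⌉ = 18 payments (last $15.69); total interest = total paid − $2,562.00 = $428.69.
At $275.00/mo: 11 payments (last $74.39); total interest $262.39.
Payments saved = 18 − 11 = 7.

7 fewer payments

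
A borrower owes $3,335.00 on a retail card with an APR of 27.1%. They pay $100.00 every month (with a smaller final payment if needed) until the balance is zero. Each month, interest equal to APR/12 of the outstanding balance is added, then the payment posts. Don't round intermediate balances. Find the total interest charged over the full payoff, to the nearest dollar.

Monthly rate r = 27.1%/12 = 2.25833% = 0.0225833.
Payoff takes n = ⌈−ln(1 − rB₀/P)/ln(1+r)⌉ = ⌈62.645⌉ = 63 payments; the last is $64.74.
Total paid = 62·$100.00 + $64.74 = $6,264.74.
Total interest = total paid − principal = $6,264.74 − $3,335.00 = $2,929.74.

$2,930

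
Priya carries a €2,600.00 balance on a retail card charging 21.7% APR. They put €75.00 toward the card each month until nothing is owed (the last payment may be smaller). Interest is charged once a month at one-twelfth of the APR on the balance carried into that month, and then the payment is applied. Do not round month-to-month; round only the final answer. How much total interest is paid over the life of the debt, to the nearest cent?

€1,525.77

Monthly rate r = 21.7%/12 = 1.80833% = 0.0180833.
Payoff takes n = ⌈−ln(1 − rB₀/P)/ln(1+r)⌉ = ⌈55.010⌉ = 56 payments; the last is €0.77.
Total paid = 55·€75.00 + €0.77 = €4,125.77.
Total interest = total paid − principal = €4,125.77 − €2,600.00 = €1,525.77.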